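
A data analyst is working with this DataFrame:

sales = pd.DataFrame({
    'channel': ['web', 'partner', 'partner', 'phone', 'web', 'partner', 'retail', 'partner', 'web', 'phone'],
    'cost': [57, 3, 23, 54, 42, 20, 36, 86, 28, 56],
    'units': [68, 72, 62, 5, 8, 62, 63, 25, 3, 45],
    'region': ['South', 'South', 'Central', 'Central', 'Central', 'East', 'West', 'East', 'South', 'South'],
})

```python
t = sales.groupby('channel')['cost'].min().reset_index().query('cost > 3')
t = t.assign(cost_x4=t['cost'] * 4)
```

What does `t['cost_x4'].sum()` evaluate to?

group by channel, min of cost:
channel
partner     3
phone      54
retail     36
web        28
Name: cost, dtype: int64
reset_index():
   channel  cost
0  partner     3
1    phone    54
2   retail    36
3      web    28
filter rows where cost > 3:
  channel  cost
1   phone    54
2  retail    36
3     web    28
add column cost_x4 = t['cost'] * 4:
  channel  cost  cost_x4
1   phone    54      216
2  retail    36      144
3     web    28      112
Reading off the sum of column 'cost_x4', we get 472.

472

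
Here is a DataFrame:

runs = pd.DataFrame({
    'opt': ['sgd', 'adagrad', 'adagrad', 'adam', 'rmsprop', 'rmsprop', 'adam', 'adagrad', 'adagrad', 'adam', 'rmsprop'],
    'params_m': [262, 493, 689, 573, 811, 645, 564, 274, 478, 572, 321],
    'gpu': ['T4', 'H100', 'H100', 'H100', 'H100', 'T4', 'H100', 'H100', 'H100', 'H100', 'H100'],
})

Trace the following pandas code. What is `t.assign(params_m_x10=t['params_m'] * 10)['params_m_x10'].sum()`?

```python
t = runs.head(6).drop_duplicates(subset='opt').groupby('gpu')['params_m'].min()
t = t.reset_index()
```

7550

take first 6 rows:
       opt  params_m   gpu
0      sgd       262    T4
1  adagrad       493  H100
2  adagrad       689  H100
3     adam       573  H100
4  rmsprop       811  H100
5  rmsprop       645    T4
drop duplicate opt (keep=first):
       opt  params_m   gpu
0      sgd       262    T4
1  adagrad       493  H100
3     adam       573  H100
4  rmsprop       811  H100
group by gpu, min of params_m:
gpu
H100    493
T4      262
Name: params_m, dtype: int64
reset_index():
    gpu  params_m
0  H100       493
1    T4       262
add column params_m_x10 = t['params_m'] * 10:
    gpu  params_m  params_m_x10
0  H100       493          4930
1    T4       262          2620
Finally, sum of column 'params_m_x10' = 7550.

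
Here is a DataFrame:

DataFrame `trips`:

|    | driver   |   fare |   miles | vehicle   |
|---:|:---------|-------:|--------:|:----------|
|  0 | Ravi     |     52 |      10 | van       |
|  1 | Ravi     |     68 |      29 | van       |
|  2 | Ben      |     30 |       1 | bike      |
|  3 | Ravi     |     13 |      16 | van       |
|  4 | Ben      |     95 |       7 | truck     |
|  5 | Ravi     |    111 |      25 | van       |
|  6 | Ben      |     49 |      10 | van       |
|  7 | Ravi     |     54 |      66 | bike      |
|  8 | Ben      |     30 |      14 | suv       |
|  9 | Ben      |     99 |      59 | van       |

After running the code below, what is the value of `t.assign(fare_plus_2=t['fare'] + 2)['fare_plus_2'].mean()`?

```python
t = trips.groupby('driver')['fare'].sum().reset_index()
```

302.5

group by driver, sum of fare:
driver
Ben     303
Ravi    298
Name: fare, dtype: int64
reset_index():
  driver  fare
0    Ben   303
1   Ravi   298
add column fare_plus_2 = t['fare'] + 2:
  driver  fare  fare_plus_2
0    Ben   303          305
1   Ravi   298          300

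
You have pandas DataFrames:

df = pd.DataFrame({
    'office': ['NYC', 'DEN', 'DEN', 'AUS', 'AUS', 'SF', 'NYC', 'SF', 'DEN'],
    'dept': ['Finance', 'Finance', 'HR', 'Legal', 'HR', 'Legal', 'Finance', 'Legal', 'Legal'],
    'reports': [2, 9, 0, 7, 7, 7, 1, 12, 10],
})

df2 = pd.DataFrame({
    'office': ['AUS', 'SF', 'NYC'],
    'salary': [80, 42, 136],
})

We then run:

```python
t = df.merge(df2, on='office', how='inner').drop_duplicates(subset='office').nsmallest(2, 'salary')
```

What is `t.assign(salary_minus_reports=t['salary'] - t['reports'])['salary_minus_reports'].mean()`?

54.0

merge on 'office' (how='inner') → 6 rows:
  office     dept  reports  salary
0    NYC  Finance        2     136
1    AUS    Legal        7      80
2    AUS       HR        7      80
3     SF    Legal        7      42
4    NYC  Finance        1     136
5     SF    Legal       12      42
drop duplicate office (keep=first):
  office     dept  reports  salary
0    NYC  Finance        2     136
1    AUS    Legal        7      80
3     SF    Legal        7      42
take 2 rows with smallest salary:
  office   dept  reports  salary
3     SF  Legal        7      42
1    AUS  Legal        7      80
add column salary_minus_reports = t['salary'] - t['reports']:
  office   dept  reports  salary  salary_minus_reports
3     SF  Legal        7      42                    35
1    AUS  Legal        7      80                    73
Hence 54.0.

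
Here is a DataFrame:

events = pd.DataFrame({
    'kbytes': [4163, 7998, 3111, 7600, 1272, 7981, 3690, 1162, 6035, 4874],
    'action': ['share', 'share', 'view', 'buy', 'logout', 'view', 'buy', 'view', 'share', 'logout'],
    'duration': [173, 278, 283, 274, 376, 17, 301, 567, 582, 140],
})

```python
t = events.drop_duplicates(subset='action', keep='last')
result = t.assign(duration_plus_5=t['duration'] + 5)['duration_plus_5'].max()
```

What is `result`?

587

drop duplicate action (keep=last):
   kbytes  action  duration
6    3690     buy       301
7    1162    view       567
8    6035   share       582
9    4874  logout       140
add column duration_plus_5 = t['duration'] + 5:
   kbytes  action  duration  duration_plus_5
6    3690     buy       301              306
7    1162    view       567              572
8    6035   share       582              587
9    4874  logout       140              145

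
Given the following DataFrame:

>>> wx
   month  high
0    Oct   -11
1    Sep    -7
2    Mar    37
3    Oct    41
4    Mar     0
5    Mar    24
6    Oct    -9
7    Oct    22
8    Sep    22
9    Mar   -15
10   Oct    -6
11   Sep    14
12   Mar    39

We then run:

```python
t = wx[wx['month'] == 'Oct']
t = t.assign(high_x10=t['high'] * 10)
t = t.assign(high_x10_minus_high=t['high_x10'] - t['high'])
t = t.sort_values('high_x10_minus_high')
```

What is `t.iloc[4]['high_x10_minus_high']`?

filter rows where month == 'Oct':
   month  high
0    Oct   -11
3    Oct    41
6    Oct    -9
7    Oct    22
10   Oct    -6
add column high_x10 = t['high'] * 10:
   month  high  high_x10
0    Oct   -11      -110
3    Oct    41       410
6    Oct    -9       -90
7    Oct    22       220
10   Oct    -6       -60
add column high_x10_minus_high = t['high_x10'] - t['high']:
   month  high  high_x10  high_x10_minus_high
0    Oct   -11      -110                  -99
3    Oct    41       410                  369
6    Oct    -9       -90                  -81
7    Oct    22       220                  198
10   Oct    -6       -60                  -54
sort by high_x10_minus_high:
   month  high  high_x10  high_x10_minus_high
0    Oct   -11      -110                  -99
6    Oct    -9       -90                  -81
10   Oct    -6       -60                  -54
7    Oct    22       220                  198
3    Oct    41       410                  369
Taking the value at position 4, column 'high_x10_minus_high' gives 369.

369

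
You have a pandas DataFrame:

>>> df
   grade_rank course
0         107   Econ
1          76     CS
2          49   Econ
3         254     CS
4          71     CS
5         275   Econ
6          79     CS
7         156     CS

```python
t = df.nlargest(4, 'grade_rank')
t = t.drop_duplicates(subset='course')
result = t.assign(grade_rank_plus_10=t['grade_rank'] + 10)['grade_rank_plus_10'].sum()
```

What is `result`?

549

take 4 rows with largest grade_rank:
   grade_rank course
5         275   Econ
3         254     CS
7         156     CS
0         107   Econ
drop duplicate course (keep=first):
   grade_rank course
5         275   Econ
3         254     CS
add column grade_rank_plus_10 = t['grade_rank'] + 10:
   grade_rank course  grade_rank_plus_10
5         275   Econ                 285
3         254     CS                 264
Reading off the sum of column 'grade_rank_plus_10', we get 549.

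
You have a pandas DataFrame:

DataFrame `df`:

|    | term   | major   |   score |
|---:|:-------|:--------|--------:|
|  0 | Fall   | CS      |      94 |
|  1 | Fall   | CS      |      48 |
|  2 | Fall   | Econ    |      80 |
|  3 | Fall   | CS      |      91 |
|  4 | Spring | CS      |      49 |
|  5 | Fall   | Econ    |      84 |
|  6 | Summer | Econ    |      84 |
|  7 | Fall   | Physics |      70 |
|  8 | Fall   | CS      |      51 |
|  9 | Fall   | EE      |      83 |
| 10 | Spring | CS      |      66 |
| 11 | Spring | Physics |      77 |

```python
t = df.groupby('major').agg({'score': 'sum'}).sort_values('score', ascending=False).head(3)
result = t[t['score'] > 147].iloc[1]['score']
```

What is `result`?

248

group by major, sum of score:
         score
major         
CS         399
EE          83
Econ       248
Physics    147
sort by score descending:
         score
major         
CS         399
Econ       248
Physics    147
EE          83
take first 3 rows:
         score
major         
CS         399
Econ       248
Physics    147
filter rows where score > 147:
       score
major       
CS       399
Econ     248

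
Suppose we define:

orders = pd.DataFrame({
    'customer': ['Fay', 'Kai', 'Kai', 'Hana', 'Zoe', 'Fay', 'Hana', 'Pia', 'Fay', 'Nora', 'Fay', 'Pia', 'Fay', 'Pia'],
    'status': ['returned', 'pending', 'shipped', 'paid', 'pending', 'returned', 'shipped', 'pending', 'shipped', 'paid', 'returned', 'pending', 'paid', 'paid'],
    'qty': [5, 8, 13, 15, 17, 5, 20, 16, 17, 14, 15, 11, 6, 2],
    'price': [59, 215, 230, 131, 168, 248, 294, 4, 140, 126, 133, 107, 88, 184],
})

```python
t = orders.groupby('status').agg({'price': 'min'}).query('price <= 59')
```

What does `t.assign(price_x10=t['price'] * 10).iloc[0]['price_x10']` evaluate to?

40

group by status, min of price:
          price
status         
paid         88
pending       4
returned     59
shipped     140
filter rows where price <= 59:
          price
status         
pending       4
returned     59
add column price_x10 = t['price'] * 10:
          price  price_x10
status                    
pending       4         40
returned     59        590
value at position 0, column 'price_x10' → 40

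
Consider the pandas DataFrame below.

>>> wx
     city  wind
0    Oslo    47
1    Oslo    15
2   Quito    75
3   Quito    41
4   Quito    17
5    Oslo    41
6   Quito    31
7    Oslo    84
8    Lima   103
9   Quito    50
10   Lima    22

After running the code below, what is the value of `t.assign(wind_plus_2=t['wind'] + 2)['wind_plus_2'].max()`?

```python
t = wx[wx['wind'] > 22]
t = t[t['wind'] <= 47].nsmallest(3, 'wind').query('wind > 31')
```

filter rows where wind > 22:
    city  wind
0   Oslo    47
2  Quito    75
3  Quito    41
5   Oslo    41
6  Quito    31
7   Oslo    84
8   Lima   103
9  Quito    50
filter rows where wind <= 47:
    city  wind
0   Oslo    47
3  Quito    41
5   Oslo    41
6  Quito    31
take 3 rows with smallest wind:
    city  wind
6  Quito    31
3  Quito    41
5   Oslo    41
filter rows where wind > 31:
    city  wind
3  Quito    41
5   Oslo    41
add column wind_plus_2 = t['wind'] + 2:
    city  wind  wind_plus_2
3  Quito    41           43
5   Oslo    41           43
Hence 43.

43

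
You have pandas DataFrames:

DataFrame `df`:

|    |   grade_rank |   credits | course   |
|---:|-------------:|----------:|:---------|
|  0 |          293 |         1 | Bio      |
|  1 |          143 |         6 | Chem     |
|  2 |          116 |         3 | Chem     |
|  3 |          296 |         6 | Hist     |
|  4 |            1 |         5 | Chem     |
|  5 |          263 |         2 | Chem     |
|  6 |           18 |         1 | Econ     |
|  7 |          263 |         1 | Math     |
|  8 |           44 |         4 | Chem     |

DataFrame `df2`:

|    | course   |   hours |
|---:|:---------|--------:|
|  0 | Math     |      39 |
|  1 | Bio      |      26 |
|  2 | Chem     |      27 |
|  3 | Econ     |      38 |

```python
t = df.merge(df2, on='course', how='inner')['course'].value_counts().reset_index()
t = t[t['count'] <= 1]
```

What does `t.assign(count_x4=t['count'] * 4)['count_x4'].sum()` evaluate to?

12

merge on 'course' (how='inner') → 8 rows:
   grade_rank  credits course  hours
0         293        1    Bio     26
1         143        6   Chem     27
2         116        3   Chem     27
3           1        5   Chem     27
4         263        2   Chem     27
5          18        1   Econ     38
6         263        1   Math     39
7          44        4   Chem     27
value_counts of course:
course
Chem    5
Bio     1
Econ    1
Math    1
Name: count, dtype: int64
reset_index():
  course  count
0   Chem      5
1    Bio      1
2   Econ      1
3   Math      1
filter rows where count <= 1:
  course  count
1    Bio      1
2   Econ      1
3   Math      1
add column count_x4 = t['count'] * 4:
  course  count  count_x4
1    Bio      1         4
2   Econ      1         4
3   Math      1         4
The sum of column 'count_x4' is 12.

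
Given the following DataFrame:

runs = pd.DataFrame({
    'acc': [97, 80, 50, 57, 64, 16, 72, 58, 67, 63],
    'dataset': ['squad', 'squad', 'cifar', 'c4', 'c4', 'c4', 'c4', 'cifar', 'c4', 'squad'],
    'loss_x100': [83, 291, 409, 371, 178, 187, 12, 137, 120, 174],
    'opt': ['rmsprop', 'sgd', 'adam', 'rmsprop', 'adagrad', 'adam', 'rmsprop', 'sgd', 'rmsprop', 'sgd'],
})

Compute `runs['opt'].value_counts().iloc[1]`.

3

value_counts of opt:
opt
rmsprop    4
sgd        3
adam       2
adagrad    1
Name: count, dtype: int64
Taking the value at position 1 gives 3.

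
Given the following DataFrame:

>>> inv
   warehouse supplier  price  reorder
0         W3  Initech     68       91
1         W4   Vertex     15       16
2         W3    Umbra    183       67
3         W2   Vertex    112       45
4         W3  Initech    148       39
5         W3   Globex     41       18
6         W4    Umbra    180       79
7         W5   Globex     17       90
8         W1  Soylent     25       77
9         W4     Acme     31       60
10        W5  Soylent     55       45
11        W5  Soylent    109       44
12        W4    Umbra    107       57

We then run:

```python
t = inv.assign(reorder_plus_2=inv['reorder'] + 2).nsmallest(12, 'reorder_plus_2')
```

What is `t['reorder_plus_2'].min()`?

add column reorder_plus_2 = inv['reorder'] + 2:
   warehouse supplier  price  reorder  reorder_plus_2
0         W3  Initech     68       91              93
1         W4   Vertex     15       16              18
2         W3    Umbra    183       67              69
3         W2   Vertex    112       45              47
4         W3  Initech    148       39              41
5         W3   Globex     41       18              20
6         W4    Umbra    180       79              81
7         W5   Globex     17       90              92
8         W1  Soylent     25       77              79
9         W4     Acme     31       60              62
10        W5  Soylent     55       45              47
11        W5  Soylent    109       44              46
12        W4    Umbra    107       57              59
take 12 rows with smallest reorder_plus_2:
   warehouse supplier  price  reorder  reorder_plus_2
1         W4   Vertex     15       16              18
5         W3   Globex     41       18              20
4         W3  Initech    148       39              41
11        W5  Soylent    109       44              46
3         W2   Vertex    112       45              47
10        W5  Soylent     55       45              47
12        W4    Umbra    107       57              59
9         W4     Acme     31       60              62
2         W3    Umbra    183       67              69
8         W1  Soylent     25       77              79
6         W4    Umbra    180       79              81
7         W5   Globex     17       90              92
Hence 18.

18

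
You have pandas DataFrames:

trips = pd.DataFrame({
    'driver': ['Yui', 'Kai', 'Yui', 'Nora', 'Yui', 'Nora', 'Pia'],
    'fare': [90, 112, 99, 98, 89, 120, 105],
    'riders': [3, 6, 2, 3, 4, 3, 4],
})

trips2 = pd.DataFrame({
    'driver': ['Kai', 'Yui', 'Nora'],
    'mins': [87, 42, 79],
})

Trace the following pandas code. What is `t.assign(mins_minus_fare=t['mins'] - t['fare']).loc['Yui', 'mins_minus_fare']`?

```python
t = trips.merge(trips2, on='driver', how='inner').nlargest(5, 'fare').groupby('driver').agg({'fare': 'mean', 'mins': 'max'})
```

-52.5

merge on 'driver' (how='inner') → 6 rows:
  driver  fare  riders  mins
0    Yui    90       3    42
1    Kai   112       6    87
2    Yui    99       2    42
3   Nora    98       3    79
4    Yui    89       4    42
5   Nora   120       3    79
take 5 rows with largest fare:
  driver  fare  riders  mins
5   Nora   120       3    79
1    Kai   112       6    87
2    Yui    99       2    42
3   Nora    98       3    79
0    Yui    90       3    42
group by driver: mean(fare), max(mins):
         fare  mins
driver             
Kai     112.0    87
Nora    109.0    79
Yui      94.5    42
add column mins_minus_fare = t['mins'] - t['fare']:
         fare  mins  mins_minus_fare
driver                              
Kai     112.0    87            -25.0
Nora    109.0    79            -30.0
Yui      94.5    42            -52.5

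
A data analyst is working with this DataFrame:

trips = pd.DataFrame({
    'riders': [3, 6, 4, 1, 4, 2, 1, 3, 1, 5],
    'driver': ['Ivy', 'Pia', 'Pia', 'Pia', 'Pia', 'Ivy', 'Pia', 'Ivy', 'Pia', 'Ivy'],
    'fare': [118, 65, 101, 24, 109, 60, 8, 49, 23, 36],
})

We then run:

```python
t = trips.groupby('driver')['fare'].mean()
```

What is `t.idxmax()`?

group by driver, mean of fare:
driver
Ivy    65.75
Pia    55.00
Name: fare, dtype: float64
Reading off the label with the largest value, we get Ivy.

Ivy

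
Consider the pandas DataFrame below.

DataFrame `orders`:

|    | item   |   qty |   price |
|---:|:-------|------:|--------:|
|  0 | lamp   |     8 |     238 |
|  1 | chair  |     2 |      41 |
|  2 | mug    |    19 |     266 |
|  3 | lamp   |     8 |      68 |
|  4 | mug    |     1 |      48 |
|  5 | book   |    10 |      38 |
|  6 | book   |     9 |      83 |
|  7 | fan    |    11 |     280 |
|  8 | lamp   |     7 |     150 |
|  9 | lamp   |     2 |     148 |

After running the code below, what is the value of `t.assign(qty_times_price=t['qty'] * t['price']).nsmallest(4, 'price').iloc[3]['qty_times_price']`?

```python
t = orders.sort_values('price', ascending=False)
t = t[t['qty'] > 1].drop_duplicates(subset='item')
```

sort by price descending:
    item  qty  price
7    fan   11    280
2    mug   19    266
0   lamp    8    238
8   lamp    7    150
9   lamp    2    148
6   book    9     83
3   lamp    8     68
4    mug    1     48
1  chair    2     41
5   book   10     38
filter rows where qty > 1:
    item  qty  price
7    fan   11    280
2    mug   19    266
0   lamp    8    238
8   lamp    7    150
9   lamp    2    148
6   book    9     83
3   lamp    8     68
1  chair    2     41
5   book   10     38
drop duplicate item (keep=first):
    item  qty  price
7    fan   11    280
2    mug   19    266
0   lamp    8    238
6   book    9     83
1  chair    2     41
add column qty_times_price = t['qty'] * t['price']:
    item  qty  price  qty_times_price
7    fan   11    280             3080
2    mug   19    266             5054
0   lamp    8    238             1904
6   book    9     83              747
1  chair    2     41               82
take 4 rows with smallest price:
    item  qty  price  qty_times_price
1  chair    2     41               82
6   book    9     83              747
0   lamp    8    238             1904
2    mug   19    266             5054
Then the value at position 3, column 'qty_times_price': 5054

5054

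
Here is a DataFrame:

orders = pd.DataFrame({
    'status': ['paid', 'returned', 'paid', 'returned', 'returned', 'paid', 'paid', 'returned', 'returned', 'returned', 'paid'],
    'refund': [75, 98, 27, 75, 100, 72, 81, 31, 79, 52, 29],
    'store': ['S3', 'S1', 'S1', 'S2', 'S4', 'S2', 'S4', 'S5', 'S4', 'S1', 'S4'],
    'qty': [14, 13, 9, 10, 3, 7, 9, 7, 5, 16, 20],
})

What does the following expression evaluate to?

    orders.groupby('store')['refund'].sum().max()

289

group by store, sum of refund:
store
S1    177
S2    147
S3     75
S4    289
S5     31
Name: refund, dtype: int64
Then the max of the resulting series: 289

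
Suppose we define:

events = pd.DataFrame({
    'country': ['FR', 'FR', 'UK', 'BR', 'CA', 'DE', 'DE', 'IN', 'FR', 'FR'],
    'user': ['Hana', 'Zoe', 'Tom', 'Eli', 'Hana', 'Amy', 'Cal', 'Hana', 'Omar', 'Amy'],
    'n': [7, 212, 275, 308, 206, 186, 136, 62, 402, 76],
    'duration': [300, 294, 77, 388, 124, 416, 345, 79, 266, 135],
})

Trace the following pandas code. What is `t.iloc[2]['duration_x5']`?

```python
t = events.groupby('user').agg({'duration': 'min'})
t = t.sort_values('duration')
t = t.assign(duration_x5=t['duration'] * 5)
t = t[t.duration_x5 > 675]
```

1725

group by user, min of duration:
      duration
user          
Amy        135
Cal        345
Eli        388
Hana        79
Omar       266
Tom         77
Zoe        294
sort by duration:
      duration
user          
Tom         77
Hana        79
Amy        135
Omar       266
Zoe        294
Cal        345
Eli        388
add column duration_x5 = t['duration'] * 5:
      duration  duration_x5
user                       
Tom         77          385
Hana        79          395
Amy        135          675
Omar       266         1330
Zoe        294         1470
Cal        345         1725
Eli        388         1940
filter rows where duration_x5 > 675:
      duration  duration_x5
user                       
Omar       266         1330
Zoe        294         1470
Cal        345         1725
Eli        388         1940
The value at position 2, column 'duration_x5' is 1725.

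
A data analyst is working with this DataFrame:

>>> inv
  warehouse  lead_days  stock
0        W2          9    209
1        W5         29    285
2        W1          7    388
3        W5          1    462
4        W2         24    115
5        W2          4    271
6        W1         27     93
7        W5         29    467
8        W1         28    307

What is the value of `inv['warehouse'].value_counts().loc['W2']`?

value_counts of warehouse:
warehouse
W2    3
W5    3
W1    3
Name: count, dtype: int64
Then the value at index 'W2': 3

3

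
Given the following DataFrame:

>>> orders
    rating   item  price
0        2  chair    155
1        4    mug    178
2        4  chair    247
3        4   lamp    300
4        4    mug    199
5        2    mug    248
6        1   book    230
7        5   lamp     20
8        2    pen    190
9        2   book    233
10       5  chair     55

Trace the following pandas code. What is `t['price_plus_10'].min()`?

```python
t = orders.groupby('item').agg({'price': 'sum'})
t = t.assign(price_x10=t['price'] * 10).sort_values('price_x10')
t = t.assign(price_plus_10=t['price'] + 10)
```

group by item, sum of price:
       price
item        
book     463
chair    457
lamp     320
mug      625
pen      190
add column price_x10 = t['price'] * 10:
       price  price_x10
item                   
book     463       4630
chair    457       4570
lamp     320       3200
mug      625       6250
pen      190       1900
sort by price_x10:
       price  price_x10
item                   
pen      190       1900
lamp     320       3200
chair    457       4570
book     463       4630
mug      625       6250
add column price_plus_10 = t['price'] + 10:
       price  price_x10  price_plus_10
item                                  
pen      190       1900            200
lamp     320       3200            330
chair    457       4570            467
book     463       4630            473
mug      625       6250            635

200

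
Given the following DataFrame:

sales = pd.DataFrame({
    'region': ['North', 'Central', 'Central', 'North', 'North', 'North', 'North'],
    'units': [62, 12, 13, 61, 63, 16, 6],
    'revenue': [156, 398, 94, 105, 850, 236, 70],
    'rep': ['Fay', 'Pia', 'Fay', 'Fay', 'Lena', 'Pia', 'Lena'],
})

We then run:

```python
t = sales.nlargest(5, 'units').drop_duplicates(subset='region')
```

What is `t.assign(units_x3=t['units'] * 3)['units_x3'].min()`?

take 5 rows with largest units:
    region  units  revenue   rep
4    North     63      850  Lena
0    North     62      156   Fay
3    North     61      105   Fay
5    North     16      236   Pia
2  Central     13       94   Fay
drop duplicate region (keep=first):
    region  units  revenue   rep
4    North     63      850  Lena
2  Central     13       94   Fay
add column units_x3 = t['units'] * 3:
    region  units  revenue   rep  units_x3
4    North     63      850  Lena       189
2  Central     13       94   Fay        39
So min() = 39.

39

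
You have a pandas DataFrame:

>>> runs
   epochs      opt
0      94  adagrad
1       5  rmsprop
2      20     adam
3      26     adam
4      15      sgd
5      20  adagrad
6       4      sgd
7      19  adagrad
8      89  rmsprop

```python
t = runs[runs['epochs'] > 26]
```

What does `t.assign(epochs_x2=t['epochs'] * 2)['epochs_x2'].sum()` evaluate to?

366

filter rows where epochs > 26:
   epochs      opt
0      94  adagrad
8      89  rmsprop
add column epochs_x2 = t['epochs'] * 2:
   epochs      opt  epochs_x2
0      94  adagrad        188
8      89  rmsprop        178
The sum of column 'epochs_x2' is 366.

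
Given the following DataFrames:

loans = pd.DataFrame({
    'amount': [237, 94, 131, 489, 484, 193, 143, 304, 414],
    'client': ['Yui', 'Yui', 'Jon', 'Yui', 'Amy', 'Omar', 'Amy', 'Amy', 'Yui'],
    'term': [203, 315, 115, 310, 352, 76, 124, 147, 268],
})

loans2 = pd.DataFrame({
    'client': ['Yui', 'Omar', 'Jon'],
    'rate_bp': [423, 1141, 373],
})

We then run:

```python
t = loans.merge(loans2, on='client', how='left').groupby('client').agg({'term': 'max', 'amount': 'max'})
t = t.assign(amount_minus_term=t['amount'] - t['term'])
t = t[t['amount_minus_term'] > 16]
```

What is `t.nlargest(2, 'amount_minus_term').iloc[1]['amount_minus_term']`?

merge on 'client' (how='left') → 9 rows:
   amount client  term  rate_bp
0     237    Yui   203    423.0
1      94    Yui   315    423.0
2     131    Jon   115    373.0
3     489    Yui   310    423.0
4     484    Amy   352      NaN
5     193   Omar    76   1141.0
6     143    Amy   124      NaN
7     304    Amy   147      NaN
8     414    Yui   268    423.0
group by client: max(term), max(amount):
        term  amount
client              
Amy      352     484
Jon      115     131
Omar      76     193
Yui      315     489
add column amount_minus_term = t['amount'] - t['term']:
        term  amount  amount_minus_term
client                                 
Amy      352     484                132
Jon      115     131                 16
Omar      76     193                117
Yui      315     489                174
filter rows where amount_minus_term > 16:
        term  amount  amount_minus_term
client                                 
Amy      352     484                132
Omar      76     193                117
Yui      315     489                174
take 2 rows with largest amount_minus_term:
        term  amount  amount_minus_term
client                                 
Yui      315     489                174
Amy      352     484                132
So iloc[1]['amount_minus_term'] = 132.

132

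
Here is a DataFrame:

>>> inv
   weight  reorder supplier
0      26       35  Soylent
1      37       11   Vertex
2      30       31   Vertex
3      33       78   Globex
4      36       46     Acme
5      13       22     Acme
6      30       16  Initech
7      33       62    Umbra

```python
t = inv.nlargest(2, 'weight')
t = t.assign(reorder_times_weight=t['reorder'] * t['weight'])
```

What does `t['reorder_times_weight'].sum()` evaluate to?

2063

take 2 rows with largest weight:
   weight  reorder supplier
1      37       11   Vertex
4      36       46     Acme
add column reorder_times_weight = t['reorder'] * t['weight']:
   weight  reorder supplier  reorder_times_weight
1      37       11   Vertex                   407
4      36       46     Acme                  1656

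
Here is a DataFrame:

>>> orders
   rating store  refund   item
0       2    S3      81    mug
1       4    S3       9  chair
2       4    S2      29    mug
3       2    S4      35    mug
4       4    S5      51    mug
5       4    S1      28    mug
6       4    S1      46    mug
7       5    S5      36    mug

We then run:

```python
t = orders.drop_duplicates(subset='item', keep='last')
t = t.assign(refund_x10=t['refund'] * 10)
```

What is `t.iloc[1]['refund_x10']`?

drop duplicate item (keep=last):
   rating store  refund   item
1       4    S3       9  chair
7       5    S5      36    mug
add column refund_x10 = t['refund'] * 10:
   rating store  refund   item  refund_x10
1       4    S3       9  chair          90
7       5    S5      36    mug         360
Taking the value at position 1, column 'refund_x10' gives 360.

360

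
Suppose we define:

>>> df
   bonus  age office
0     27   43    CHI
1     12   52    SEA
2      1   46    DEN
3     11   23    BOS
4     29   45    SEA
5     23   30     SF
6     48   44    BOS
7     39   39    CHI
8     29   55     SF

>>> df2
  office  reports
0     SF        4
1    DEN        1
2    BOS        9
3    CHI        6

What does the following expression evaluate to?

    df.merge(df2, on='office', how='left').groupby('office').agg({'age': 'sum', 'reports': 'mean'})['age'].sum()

377

merge on 'office' (how='left') → 9 rows:
   bonus  age office  reports
0     27   43    CHI      6.0
1     12   52    SEA      NaN
2      1   46    DEN      1.0
3     11   23    BOS      9.0
4     29   45    SEA      NaN
5     23   30     SF      4.0
6     48   44    BOS      9.0
7     39   39    CHI      6.0
8     29   55     SF      4.0
group by office: sum(age), mean(reports):
        age  reports
office              
BOS      67      9.0
CHI      82      6.0
DEN      46      1.0
SEA      97      NaN
SF       85      4.0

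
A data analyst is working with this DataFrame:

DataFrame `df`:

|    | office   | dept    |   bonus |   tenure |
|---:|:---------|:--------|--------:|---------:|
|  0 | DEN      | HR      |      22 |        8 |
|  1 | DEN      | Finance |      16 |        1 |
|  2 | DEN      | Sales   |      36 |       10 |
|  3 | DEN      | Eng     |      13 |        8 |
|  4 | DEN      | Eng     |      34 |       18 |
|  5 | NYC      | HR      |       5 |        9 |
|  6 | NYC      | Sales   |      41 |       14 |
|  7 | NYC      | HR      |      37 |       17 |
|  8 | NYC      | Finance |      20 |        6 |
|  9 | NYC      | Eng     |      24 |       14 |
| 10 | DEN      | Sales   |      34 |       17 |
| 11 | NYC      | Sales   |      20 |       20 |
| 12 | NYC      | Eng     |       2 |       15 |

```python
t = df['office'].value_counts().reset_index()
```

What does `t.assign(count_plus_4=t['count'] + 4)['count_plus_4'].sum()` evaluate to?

value_counts of office:
office
NYC    7
DEN    6
Name: count, dtype: int64
reset_index():
  office  count
0    NYC      7
1    DEN      6
add column count_plus_4 = t['count'] + 4:
  office  count  count_plus_4
0    NYC      7            11
1    DEN      6            10

21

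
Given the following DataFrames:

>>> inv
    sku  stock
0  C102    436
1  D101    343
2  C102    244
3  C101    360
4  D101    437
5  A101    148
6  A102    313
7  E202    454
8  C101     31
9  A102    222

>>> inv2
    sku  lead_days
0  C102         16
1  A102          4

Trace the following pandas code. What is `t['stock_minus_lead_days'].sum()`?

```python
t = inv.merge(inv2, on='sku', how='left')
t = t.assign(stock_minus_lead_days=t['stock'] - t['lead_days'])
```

1175.0

merge on 'sku' (how='left') → 10 rows:
    sku  stock  lead_days
0  C102    436       16.0
1  D101    343        NaN
2  C102    244       16.0
3  C101    360        NaN
4  D101    437        NaN
5  A101    148        NaN
6  A102    313        4.0
7  E202    454        NaN
8  C101     31        NaN
9  A102    222        4.0
add column stock_minus_lead_days = t['stock'] - t['lead_days']:
    sku  stock  lead_days  stock_minus_lead_days
0  C102    436       16.0                  420.0
1  D101    343        NaN                    NaN
2  C102    244       16.0                  228.0
3  C101    360        NaN                    NaN
4  D101    437        NaN                    NaN
5  A101    148        NaN                    NaN
6  A102    313        4.0                  309.0
7  E202    454        NaN                    NaN
8  C101     31        NaN                    NaN
9  A102    222        4.0                  218.0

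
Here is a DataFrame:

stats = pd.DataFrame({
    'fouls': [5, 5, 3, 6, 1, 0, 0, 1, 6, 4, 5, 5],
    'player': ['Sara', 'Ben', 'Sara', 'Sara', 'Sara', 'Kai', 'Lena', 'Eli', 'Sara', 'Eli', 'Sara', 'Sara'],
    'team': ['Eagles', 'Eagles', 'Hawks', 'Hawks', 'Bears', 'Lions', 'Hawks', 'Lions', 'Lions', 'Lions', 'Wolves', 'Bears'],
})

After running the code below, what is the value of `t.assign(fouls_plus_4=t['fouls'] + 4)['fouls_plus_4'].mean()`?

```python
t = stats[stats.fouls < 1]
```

filter rows where fouls < 1:
   fouls player   team
5      0    Kai  Lions
6      0   Lena  Hawks
add column fouls_plus_4 = t['fouls'] + 4:
   fouls player   team  fouls_plus_4
5      0    Kai  Lions             4
6      0   Lena  Hawks             4
So mean() = 4.0.

4.0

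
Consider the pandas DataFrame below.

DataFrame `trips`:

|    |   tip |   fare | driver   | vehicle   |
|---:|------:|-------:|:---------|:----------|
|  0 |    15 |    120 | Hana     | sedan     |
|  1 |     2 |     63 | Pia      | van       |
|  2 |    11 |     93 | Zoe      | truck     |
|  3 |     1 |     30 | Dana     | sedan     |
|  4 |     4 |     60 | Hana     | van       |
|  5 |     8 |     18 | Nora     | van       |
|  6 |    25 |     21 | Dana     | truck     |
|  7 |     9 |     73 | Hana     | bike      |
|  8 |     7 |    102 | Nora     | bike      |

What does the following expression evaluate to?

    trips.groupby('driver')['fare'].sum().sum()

580

group by driver, sum of fare:
driver
Dana     51
Hana    253
Nora    120
Pia      63
Zoe      93
Name: fare, dtype: int64
So sum() = 580.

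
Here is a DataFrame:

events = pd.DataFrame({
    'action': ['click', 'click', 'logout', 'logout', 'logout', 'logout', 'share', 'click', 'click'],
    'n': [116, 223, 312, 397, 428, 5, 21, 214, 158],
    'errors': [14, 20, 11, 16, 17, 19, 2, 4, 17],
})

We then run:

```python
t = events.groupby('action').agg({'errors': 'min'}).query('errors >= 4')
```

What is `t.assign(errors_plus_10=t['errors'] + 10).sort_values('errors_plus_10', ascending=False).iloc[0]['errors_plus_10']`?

21

group by action, min of errors:
        errors
action        
click        4
logout      11
share        2
filter rows where errors >= 4:
        errors
action        
click        4
logout      11
add column errors_plus_10 = t['errors'] + 10:
        errors  errors_plus_10
action                        
click        4              14
logout      11              21
sort by errors_plus_10 descending:
        errors  errors_plus_10
action                        
logout      11              21
click        4              14
Then the value at position 0, column 'errors_plus_10': 21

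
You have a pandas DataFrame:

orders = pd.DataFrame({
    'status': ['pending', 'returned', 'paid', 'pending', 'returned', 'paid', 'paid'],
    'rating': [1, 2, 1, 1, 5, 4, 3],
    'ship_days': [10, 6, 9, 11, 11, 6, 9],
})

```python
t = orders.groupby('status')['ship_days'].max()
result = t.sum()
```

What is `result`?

group by status, max of ship_days:
status
paid         9
pending     11
returned    11
Name: ship_days, dtype: int64

31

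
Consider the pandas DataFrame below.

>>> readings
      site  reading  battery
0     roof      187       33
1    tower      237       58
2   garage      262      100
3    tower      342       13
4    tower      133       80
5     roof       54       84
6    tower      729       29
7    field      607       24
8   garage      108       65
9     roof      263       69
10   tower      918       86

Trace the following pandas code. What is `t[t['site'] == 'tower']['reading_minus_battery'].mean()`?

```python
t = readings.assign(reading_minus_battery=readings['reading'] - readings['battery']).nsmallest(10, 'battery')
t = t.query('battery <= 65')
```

402.666666667

add column reading_minus_battery = readings['reading'] - readings['battery']:
      site  reading  battery  reading_minus_battery
0     roof      187       33                    154
1    tower      237       58                    179
2   garage      262      100                    162
3    tower      342       13                    329
4    tower      133       80                     53
5     roof       54       84                    -30
6    tower      729       29                    700
7    field      607       24                    583
8   garage      108       65                     43
9     roof      263       69                    194
10   tower      918       86                    832
take 10 rows with smallest battery:
      site  reading  battery  reading_minus_battery
3    tower      342       13                    329
7    field      607       24                    583
6    tower      729       29                    700
0     roof      187       33                    154
1    tower      237       58                    179
8   garage      108       65                     43
9     roof      263       69                    194
4    tower      133       80                     53
5     roof       54       84                    -30
10   tower      918       86                    832
filter rows where battery <= 65:
     site  reading  battery  reading_minus_battery
3   tower      342       13                    329
7   field      607       24                    583
6   tower      729       29                    700
0    roof      187       33                    154
1   tower      237       58                    179
8  garage      108       65                     43
filter rows where site == 'tower':
    site  reading  battery  reading_minus_battery
3  tower      342       13                    329
6  tower      729       29                    700
1  tower      237       58                    179
Taking the mean of column 'reading_minus_battery' gives 402.666666667.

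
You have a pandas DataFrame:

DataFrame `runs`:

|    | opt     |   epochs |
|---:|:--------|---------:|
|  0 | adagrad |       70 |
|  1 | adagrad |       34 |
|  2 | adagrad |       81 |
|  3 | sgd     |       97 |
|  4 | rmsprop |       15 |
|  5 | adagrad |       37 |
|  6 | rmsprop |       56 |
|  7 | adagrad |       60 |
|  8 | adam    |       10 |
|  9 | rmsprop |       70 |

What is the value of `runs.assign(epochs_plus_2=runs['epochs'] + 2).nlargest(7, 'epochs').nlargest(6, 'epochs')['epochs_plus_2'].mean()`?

add column epochs_plus_2 = runs['epochs'] + 2:
       opt  epochs  epochs_plus_2
0  adagrad      70             72
1  adagrad      34             36
2  adagrad      81             83
3      sgd      97             99
4  rmsprop      15             17
5  adagrad      37             39
6  rmsprop      56             58
7  adagrad      60             62
8     adam      10             12
9  rmsprop      70             72
take 7 rows with largest epochs:
       opt  epochs  epochs_plus_2
3      sgd      97             99
2  adagrad      81             83
0  adagrad      70             72
9  rmsprop      70             72
7  adagrad      60             62
6  rmsprop      56             58
5  adagrad      37             39
take 6 rows with largest epochs:
       opt  epochs  epochs_plus_2
3      sgd      97             99
2  adagrad      81             83
0  adagrad      70             72
9  rmsprop      70             72
7  adagrad      60             62
6  rmsprop      56             58
Reading off the mean of column 'epochs_plus_2', we get 74.3333333333.

74.3333333333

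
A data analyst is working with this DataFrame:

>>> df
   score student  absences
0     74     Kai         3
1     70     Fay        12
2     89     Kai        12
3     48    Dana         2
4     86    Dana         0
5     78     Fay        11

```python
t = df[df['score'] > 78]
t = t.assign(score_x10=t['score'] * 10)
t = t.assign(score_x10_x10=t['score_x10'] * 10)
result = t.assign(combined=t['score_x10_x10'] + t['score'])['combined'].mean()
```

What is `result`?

8837.5

filter rows where score > 78:
   score student  absences
2     89     Kai        12
4     86    Dana         0
add column score_x10 = t['score'] * 10:
   score student  absences  score_x10
2     89     Kai        12        890
4     86    Dana         0        860
add column score_x10_x10 = t['score_x10'] * 10:
   score student  absences  score_x10  score_x10_x10
2     89     Kai        12        890           8900
4     86    Dana         0        860           8600
add column combined = t['score_x10_x10'] + t['score']:
   score student  absences  score_x10  score_x10_x10  combined
2     89     Kai        12        890           8900      8989
4     86    Dana         0        860           8600      8686
The mean of column 'combined' is 8837.5.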